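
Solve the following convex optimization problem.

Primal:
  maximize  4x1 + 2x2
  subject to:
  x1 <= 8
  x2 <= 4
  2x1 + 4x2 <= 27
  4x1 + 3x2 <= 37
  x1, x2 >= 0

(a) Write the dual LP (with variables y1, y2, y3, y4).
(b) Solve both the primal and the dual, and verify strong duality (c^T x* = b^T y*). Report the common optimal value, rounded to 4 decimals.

The standard primal-dual pair for 'max c^T x s.t. A x <= b, x >= 0' is:
  Dual:  min b^T y  s.t.  A^T y >= c,  y >= 0.

So the dual LP is:
  minimize  8y1 + 4y2 + 27y3 + 37y4
  subject to:
    y1 + 2y3 + 4y4 >= 4
    y2 + 4y3 + 3y4 >= 2
    y1, y2, y3, y4 >= 0

Solving the primal: x* = (8, 1.6667).
  primal value c^T x* = 35.3333.
Solving the dual: y* = (1.3333, 0, 0, 0.6667).
  dual value b^T y* = 35.3333.
Strong duality: c^T x* = b^T y*. Confirmed.

35.3333


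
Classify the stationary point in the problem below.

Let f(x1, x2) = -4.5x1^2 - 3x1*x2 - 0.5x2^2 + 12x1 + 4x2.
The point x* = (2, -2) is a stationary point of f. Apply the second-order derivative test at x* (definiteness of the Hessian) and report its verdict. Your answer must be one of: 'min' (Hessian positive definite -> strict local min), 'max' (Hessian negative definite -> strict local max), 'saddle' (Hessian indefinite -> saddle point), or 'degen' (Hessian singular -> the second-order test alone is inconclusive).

Compute the Hessian H = grad^2 f:
  H = [[-9, -3], [-3, -1]]
Verify stationarity: grad f(x*) = H x* + g = (0, 0).
Eigenvalues of H: -10, 0.
H has a zero eigenvalue (singular; negative semidefinite but not definite), so H is neither positive definite, negative definite, nor indefinite. The second-order test alone is inconclusive -> degen.
(Indeed, f is constant along the null direction of H through x*, so x* is not a strict local extremum.)

degen


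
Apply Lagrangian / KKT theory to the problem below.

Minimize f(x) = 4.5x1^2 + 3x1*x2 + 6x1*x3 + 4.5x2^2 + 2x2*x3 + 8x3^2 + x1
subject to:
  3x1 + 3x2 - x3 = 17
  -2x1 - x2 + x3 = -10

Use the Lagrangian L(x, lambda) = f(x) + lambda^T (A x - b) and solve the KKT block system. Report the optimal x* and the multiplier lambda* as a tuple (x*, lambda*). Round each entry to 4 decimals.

Form the Lagrangian:
  L(x, lambda) = (1/2) x^T Q x + c^T x + lambda^T (A x - b)
Stationarity (grad_x L = 0): Q x + c + A^T lambda = 0.
Primal feasibility: A x = b.

This gives the KKT block system:
  [ Q   A^T ] [ x     ]   [-c ]
  [ A    0  ] [ lambda ] = [ b ]

Solving the linear system:
  x*      = (3.0759, 1.962, -1.8861)
  lambda* = (-7.6582, 0.1392)
  f(x*)   = 67.3291

x* = (3.0759, 1.962, -1.8861), lambda* = (-7.6582, 0.1392)


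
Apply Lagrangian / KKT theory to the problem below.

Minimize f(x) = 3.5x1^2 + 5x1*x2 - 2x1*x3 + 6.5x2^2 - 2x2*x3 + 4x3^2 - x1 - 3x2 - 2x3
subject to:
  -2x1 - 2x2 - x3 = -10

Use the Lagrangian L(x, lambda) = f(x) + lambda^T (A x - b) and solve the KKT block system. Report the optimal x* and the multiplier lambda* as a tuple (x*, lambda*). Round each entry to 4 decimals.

Form the Lagrangian:
  L(x, lambda) = (1/2) x^T Q x + c^T x + lambda^T (A x - b)
Stationarity (grad_x L = 0): Q x + c + A^T lambda = 0.
Primal feasibility: A x = b.

This gives the KKT block system:
  [ Q   A^T ] [ x     ]   [-c ]
  [ A    0  ] [ lambda ] = [ b ]

Solving the linear system:
  x*      = (2.8455, 0.9614, 2.3863)
  lambda* = (9.4764)
  f(x*)   = 42.1309

x* = (2.8455, 0.9614, 2.3863), lambda* = (9.4764)


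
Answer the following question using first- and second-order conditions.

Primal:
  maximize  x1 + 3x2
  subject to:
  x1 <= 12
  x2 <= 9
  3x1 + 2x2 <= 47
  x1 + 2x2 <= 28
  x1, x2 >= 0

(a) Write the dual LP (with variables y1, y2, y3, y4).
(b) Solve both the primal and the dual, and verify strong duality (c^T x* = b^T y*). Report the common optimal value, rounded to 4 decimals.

The standard primal-dual pair for 'max c^T x s.t. A x <= b, x >= 0' is:
  Dual:  min b^T y  s.t.  A^T y >= c,  y >= 0.

So the dual LP is:
  minimize  12y1 + 9y2 + 47y3 + 28y4
  subject to:
    y1 + 3y3 + y4 >= 1
    y2 + 2y3 + 2y4 >= 3
    y1, y2, y3, y4 >= 0

Solving the primal: x* = (9.6667, 9).
  primal value c^T x* = 36.6667.
Solving the dual: y* = (0, 2.3333, 0.3333, 0).
  dual value b^T y* = 36.6667.
Strong duality: c^T x* = b^T y*. Confirmed.

36.6667


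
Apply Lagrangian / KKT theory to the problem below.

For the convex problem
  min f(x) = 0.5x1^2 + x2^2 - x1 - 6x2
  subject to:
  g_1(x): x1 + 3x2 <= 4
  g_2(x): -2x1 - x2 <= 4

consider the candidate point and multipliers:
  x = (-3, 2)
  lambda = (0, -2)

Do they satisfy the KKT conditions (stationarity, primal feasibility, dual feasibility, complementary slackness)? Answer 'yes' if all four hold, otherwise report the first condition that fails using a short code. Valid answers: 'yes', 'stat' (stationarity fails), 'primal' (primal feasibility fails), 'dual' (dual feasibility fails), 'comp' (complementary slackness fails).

Gradient of f: grad f(x) = Q x + c = (-4, -2)
Constraint values g_i(x) = a_i^T x - b_i:
  g_1((-3, 2)) = -1
  g_2((-3, 2)) = 0
Stationarity residual: grad f(x) + sum_i lambda_i a_i = (0, 0)
  -> stationarity OK
Primal feasibility (all g_i <= 0): OK
Dual feasibility (all lambda_i >= 0): FAILS
Complementary slackness (lambda_i * g_i(x) = 0 for all i): OK

Verdict: the first failing condition is dual_feasibility -> dual.

dual


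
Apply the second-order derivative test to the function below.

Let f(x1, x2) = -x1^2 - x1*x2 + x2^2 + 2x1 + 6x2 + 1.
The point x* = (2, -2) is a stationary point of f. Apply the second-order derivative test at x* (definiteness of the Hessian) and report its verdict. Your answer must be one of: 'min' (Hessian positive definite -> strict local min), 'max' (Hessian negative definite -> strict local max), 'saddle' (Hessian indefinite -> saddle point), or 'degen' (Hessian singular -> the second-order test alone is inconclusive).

Compute the Hessian H = grad^2 f:
  H = [[-2, -1], [-1, 2]]
Verify stationarity: grad f(x*) = H x* + g = (0, 0).
Eigenvalues of H: -2.2361, 2.2361.
Eigenvalues have mixed signs, so H is indefinite -> x* is a saddle point.

saddle


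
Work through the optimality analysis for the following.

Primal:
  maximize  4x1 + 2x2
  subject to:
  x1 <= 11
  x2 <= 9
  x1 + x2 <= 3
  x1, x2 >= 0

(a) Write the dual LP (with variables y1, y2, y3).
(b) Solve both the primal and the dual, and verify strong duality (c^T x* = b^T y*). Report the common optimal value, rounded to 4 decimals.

The standard primal-dual pair for 'max c^T x s.t. A x <= b, x >= 0' is:
  Dual:  min b^T y  s.t.  A^T y >= c,  y >= 0.

So the dual LP is:
  minimize  11y1 + 9y2 + 3y3
  subject to:
    y1 + y3 >= 4
    y2 + y3 >= 2
    y1, y2, y3 >= 0

Solving the primal: x* = (3, 0).
  primal value c^T x* = 12.
Solving the dual: y* = (0, 0, 4).
  dual value b^T y* = 12.
Strong duality: c^T x* = b^T y*. Confirmed.

12


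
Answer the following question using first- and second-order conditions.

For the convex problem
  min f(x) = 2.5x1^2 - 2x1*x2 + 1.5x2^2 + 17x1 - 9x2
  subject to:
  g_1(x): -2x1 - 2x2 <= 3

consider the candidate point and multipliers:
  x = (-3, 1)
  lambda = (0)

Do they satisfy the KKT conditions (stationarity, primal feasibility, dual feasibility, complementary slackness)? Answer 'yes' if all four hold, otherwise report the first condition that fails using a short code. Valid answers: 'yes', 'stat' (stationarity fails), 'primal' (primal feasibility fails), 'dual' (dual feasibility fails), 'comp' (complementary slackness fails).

Gradient of f: grad f(x) = Q x + c = (0, 0)
Constraint values g_i(x) = a_i^T x - b_i:
  g_1((-3, 1)) = 1
Stationarity residual: grad f(x) + sum_i lambda_i a_i = (0, 0)
  -> stationarity OK
Primal feasibility (all g_i <= 0): FAILS
Dual feasibility (all lambda_i >= 0): OK
Complementary slackness (lambda_i * g_i(x) = 0 for all i): OK

Verdict: the first failing condition is primal_feasibility -> primal.

primal


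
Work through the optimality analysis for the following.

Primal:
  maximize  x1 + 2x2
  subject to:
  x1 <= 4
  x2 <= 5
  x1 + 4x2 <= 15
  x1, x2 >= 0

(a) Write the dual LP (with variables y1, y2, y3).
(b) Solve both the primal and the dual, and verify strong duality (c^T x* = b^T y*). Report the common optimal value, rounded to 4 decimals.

The standard primal-dual pair for 'max c^T x s.t. A x <= b, x >= 0' is:
  Dual:  min b^T y  s.t.  A^T y >= c,  y >= 0.

So the dual LP is:
  minimize  4y1 + 5y2 + 15y3
  subject to:
    y1 + y3 >= 1
    y2 + 4y3 >= 2
    y1, y2, y3 >= 0

Solving the primal: x* = (4, 2.75).
  primal value c^T x* = 9.5.
Solving the dual: y* = (0.5, 0, 0.5).
  dual value b^T y* = 9.5.
Strong duality: c^T x* = b^T y*. Confirmed.

9.5


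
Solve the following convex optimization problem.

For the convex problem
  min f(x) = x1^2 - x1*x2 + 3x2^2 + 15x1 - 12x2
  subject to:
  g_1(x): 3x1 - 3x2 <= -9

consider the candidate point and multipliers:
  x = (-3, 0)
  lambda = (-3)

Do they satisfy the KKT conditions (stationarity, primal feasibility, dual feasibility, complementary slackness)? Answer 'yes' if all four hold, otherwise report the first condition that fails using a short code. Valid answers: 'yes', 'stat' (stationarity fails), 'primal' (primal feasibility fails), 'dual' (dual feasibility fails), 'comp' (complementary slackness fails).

Gradient of f: grad f(x) = Q x + c = (9, -9)
Constraint values g_i(x) = a_i^T x - b_i:
  g_1((-3, 0)) = 0
Stationarity residual: grad f(x) + sum_i lambda_i a_i = (0, 0)
  -> stationarity OK
Primal feasibility (all g_i <= 0): OK
Dual feasibility (all lambda_i >= 0): FAILS
Complementary slackness (lambda_i * g_i(x) = 0 for all i): OK

Verdict: the first failing condition is dual_feasibility -> dual.

dual


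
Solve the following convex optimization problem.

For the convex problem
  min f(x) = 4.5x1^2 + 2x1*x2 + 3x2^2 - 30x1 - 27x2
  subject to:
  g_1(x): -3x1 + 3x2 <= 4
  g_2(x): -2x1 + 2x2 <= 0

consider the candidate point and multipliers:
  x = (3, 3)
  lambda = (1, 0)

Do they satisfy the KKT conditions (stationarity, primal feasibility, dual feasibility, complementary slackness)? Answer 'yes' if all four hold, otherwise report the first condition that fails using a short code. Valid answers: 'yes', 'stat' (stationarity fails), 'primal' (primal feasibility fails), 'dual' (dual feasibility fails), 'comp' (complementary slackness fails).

Gradient of f: grad f(x) = Q x + c = (3, -3)
Constraint values g_i(x) = a_i^T x - b_i:
  g_1((3, 3)) = -4
  g_2((3, 3)) = 0
Stationarity residual: grad f(x) + sum_i lambda_i a_i = (0, 0)
  -> stationarity OK
Primal feasibility (all g_i <= 0): OK
Dual feasibility (all lambda_i >= 0): OK
Complementary slackness (lambda_i * g_i(x) = 0 for all i): FAILS

Verdict: the first failing condition is complementary_slackness -> comp.

comp


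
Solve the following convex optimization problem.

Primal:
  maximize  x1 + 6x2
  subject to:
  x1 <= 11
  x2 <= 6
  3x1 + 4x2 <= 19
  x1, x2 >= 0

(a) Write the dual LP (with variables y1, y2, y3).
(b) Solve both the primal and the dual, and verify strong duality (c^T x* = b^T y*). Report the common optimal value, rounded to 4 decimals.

The standard primal-dual pair for 'max c^T x s.t. A x <= b, x >= 0' is:
  Dual:  min b^T y  s.t.  A^T y >= c,  y >= 0.

So the dual LP is:
  minimize  11y1 + 6y2 + 19y3
  subject to:
    y1 + 3y3 >= 1
    y2 + 4y3 >= 6
    y1, y2, y3 >= 0

Solving the primal: x* = (0, 4.75).
  primal value c^T x* = 28.5.
Solving the dual: y* = (0, 0, 1.5).
  dual value b^T y* = 28.5.
Strong duality: c^T x* = b^T y*. Confirmed.

28.5


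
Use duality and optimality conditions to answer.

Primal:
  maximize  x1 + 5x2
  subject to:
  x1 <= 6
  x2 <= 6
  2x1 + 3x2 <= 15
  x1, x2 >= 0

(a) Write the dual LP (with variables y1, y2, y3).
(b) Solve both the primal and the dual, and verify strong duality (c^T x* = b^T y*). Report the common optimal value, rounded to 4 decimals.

The standard primal-dual pair for 'max c^T x s.t. A x <= b, x >= 0' is:
  Dual:  min b^T y  s.t.  A^T y >= c,  y >= 0.

So the dual LP is:
  minimize  6y1 + 6y2 + 15y3
  subject to:
    y1 + 2y3 >= 1
    y2 + 3y3 >= 5
    y1, y2, y3 >= 0

Solving the primal: x* = (0, 5).
  primal value c^T x* = 25.
Solving the dual: y* = (0, 0, 1.6667).
  dual value b^T y* = 25.
Strong duality: c^T x* = b^T y*. Confirmed.

25


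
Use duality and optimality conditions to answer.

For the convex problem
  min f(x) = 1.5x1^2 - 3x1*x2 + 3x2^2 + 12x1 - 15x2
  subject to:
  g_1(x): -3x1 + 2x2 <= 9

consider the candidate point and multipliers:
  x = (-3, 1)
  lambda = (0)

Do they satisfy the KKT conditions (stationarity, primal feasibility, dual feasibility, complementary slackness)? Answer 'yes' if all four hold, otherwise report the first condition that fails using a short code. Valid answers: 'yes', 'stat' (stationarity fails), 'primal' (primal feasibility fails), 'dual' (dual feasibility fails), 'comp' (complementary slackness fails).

Gradient of f: grad f(x) = Q x + c = (0, 0)
Constraint values g_i(x) = a_i^T x - b_i:
  g_1((-3, 1)) = 2
Stationarity residual: grad f(x) + sum_i lambda_i a_i = (0, 0)
  -> stationarity OK
Primal feasibility (all g_i <= 0): FAILS
Dual feasibility (all lambda_i >= 0): OK
Complementary slackness (lambda_i * g_i(x) = 0 for all i): OK

Verdict: the first failing condition is primal_feasibility -> primal.

primal


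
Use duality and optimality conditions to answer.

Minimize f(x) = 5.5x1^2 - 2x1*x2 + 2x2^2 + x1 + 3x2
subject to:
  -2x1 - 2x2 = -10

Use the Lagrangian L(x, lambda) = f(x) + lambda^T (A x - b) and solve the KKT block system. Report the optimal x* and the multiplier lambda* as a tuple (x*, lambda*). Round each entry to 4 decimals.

Form the Lagrangian:
  L(x, lambda) = (1/2) x^T Q x + c^T x + lambda^T (A x - b)
Stationarity (grad_x L = 0): Q x + c + A^T lambda = 0.
Primal feasibility: A x = b.

This gives the KKT block system:
  [ Q   A^T ] [ x     ]   [-c ]
  [ A    0  ] [ lambda ] = [ b ]

Solving the linear system:
  x*      = (1.6842, 3.3158)
  lambda* = (6.4474)
  f(x*)   = 38.0526

x* = (1.6842, 3.3158), lambda* = (6.4474)


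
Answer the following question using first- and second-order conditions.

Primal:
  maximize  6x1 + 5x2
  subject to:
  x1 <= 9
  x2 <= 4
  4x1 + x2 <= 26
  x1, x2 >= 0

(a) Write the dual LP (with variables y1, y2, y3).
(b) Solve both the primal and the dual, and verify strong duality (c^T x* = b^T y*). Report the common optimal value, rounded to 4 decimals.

The standard primal-dual pair for 'max c^T x s.t. A x <= b, x >= 0' is:
  Dual:  min b^T y  s.t.  A^T y >= c,  y >= 0.

So the dual LP is:
  minimize  9y1 + 4y2 + 26y3
  subject to:
    y1 + 4y3 >= 6
    y2 + y3 >= 5
    y1, y2, y3 >= 0

Solving the primal: x* = (5.5, 4).
  primal value c^T x* = 53.
Solving the dual: y* = (0, 3.5, 1.5).
  dual value b^T y* = 53.
Strong duality: c^T x* = b^T y*. Confirmed.

53


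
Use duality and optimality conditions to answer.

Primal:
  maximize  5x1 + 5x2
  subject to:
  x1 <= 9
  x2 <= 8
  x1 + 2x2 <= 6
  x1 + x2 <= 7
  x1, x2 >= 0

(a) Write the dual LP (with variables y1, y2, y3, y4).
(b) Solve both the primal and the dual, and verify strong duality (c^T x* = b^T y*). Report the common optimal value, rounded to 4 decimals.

The standard primal-dual pair for 'max c^T x s.t. A x <= b, x >= 0' is:
  Dual:  min b^T y  s.t.  A^T y >= c,  y >= 0.

So the dual LP is:
  minimize  9y1 + 8y2 + 6y3 + 7y4
  subject to:
    y1 + y3 + y4 >= 5
    y2 + 2y3 + y4 >= 5
    y1, y2, y3, y4 >= 0

Solving the primal: x* = (6, 0).
  primal value c^T x* = 30.
Solving the dual: y* = (0, 0, 5, 0).
  dual value b^T y* = 30.
Strong duality: c^T x* = b^T y*. Confirmed.

30


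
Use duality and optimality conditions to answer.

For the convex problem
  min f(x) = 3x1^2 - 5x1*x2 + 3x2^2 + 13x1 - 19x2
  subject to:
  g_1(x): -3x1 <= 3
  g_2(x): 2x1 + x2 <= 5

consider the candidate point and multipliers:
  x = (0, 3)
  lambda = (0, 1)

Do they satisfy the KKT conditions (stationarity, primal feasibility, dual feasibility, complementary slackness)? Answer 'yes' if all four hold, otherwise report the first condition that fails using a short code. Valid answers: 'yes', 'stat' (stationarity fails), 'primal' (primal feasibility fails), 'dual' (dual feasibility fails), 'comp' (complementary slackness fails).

Gradient of f: grad f(x) = Q x + c = (-2, -1)
Constraint values g_i(x) = a_i^T x - b_i:
  g_1((0, 3)) = -3
  g_2((0, 3)) = -2
Stationarity residual: grad f(x) + sum_i lambda_i a_i = (0, 0)
  -> stationarity OK
Primal feasibility (all g_i <= 0): OK
Dual feasibility (all lambda_i >= 0): OK
Complementary slackness (lambda_i * g_i(x) = 0 for all i): FAILS

Verdict: the first failing condition is complementary_slackness -> comp.

comp


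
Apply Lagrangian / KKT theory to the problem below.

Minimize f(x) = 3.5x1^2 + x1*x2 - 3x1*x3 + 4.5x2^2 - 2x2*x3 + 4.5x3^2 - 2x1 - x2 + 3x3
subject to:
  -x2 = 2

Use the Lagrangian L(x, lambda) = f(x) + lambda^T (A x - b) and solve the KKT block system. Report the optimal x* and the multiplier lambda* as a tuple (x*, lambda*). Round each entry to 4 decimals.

Form the Lagrangian:
  L(x, lambda) = (1/2) x^T Q x + c^T x + lambda^T (A x - b)
Stationarity (grad_x L = 0): Q x + c + A^T lambda = 0.
Primal feasibility: A x = b.

This gives the KKT block system:
  [ Q   A^T ] [ x     ]   [-c ]
  [ A    0  ] [ lambda ] = [ b ]

Solving the linear system:
  x*      = (0.2778, -2, -0.6852)
  lambda* = (-17.3519)
  f(x*)   = 17.0463

x* = (0.2778, -2, -0.6852), lambda* = (-17.3519)


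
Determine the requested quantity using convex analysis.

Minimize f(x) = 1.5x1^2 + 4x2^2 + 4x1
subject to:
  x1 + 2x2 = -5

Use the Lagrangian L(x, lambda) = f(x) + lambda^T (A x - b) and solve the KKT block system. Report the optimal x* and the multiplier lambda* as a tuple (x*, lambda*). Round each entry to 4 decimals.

Form the Lagrangian:
  L(x, lambda) = (1/2) x^T Q x + c^T x + lambda^T (A x - b)
Stationarity (grad_x L = 0): Q x + c + A^T lambda = 0.
Primal feasibility: A x = b.

This gives the KKT block system:
  [ Q   A^T ] [ x     ]   [-c ]
  [ A    0  ] [ lambda ] = [ b ]

Solving the linear system:
  x*      = (-2.8, -1.1)
  lambda* = (4.4)
  f(x*)   = 5.4

x* = (-2.8, -1.1), lambda* = (4.4)


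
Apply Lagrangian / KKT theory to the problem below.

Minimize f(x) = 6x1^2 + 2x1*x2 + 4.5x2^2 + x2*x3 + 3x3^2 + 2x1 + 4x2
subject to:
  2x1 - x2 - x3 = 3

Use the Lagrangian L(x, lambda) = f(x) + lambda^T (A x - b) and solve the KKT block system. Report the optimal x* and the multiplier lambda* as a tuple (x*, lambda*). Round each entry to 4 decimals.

Form the Lagrangian:
  L(x, lambda) = (1/2) x^T Q x + c^T x + lambda^T (A x - b)
Stationarity (grad_x L = 0): Q x + c + A^T lambda = 0.
Primal feasibility: A x = b.

This gives the KKT block system:
  [ Q   A^T ] [ x     ]   [-c ]
  [ A    0  ] [ lambda ] = [ b ]

Solving the linear system:
  x*      = (0.7178, -1.0198, -0.5446)
  lambda* = (-4.2871)
  f(x*)   = 5.1089

x* = (0.7178, -1.0198, -0.5446), lambda* = (-4.2871)


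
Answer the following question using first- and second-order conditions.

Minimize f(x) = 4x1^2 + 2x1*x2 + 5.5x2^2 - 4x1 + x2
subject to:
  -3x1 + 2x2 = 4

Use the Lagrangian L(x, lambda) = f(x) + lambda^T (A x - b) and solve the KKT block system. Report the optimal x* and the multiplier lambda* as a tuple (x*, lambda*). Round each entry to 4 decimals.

Form the Lagrangian:
  L(x, lambda) = (1/2) x^T Q x + c^T x + lambda^T (A x - b)
Stationarity (grad_x L = 0): Q x + c + A^T lambda = 0.
Primal feasibility: A x = b.

This gives the KKT block system:
  [ Q   A^T ] [ x     ]   [-c ]
  [ A    0  ] [ lambda ] = [ b ]

Solving the linear system:
  x*      = (-0.8903, 0.6645)
  lambda* = (-3.2645)
  f(x*)   = 8.6419

x* = (-0.8903, 0.6645), lambda* = (-3.2645)


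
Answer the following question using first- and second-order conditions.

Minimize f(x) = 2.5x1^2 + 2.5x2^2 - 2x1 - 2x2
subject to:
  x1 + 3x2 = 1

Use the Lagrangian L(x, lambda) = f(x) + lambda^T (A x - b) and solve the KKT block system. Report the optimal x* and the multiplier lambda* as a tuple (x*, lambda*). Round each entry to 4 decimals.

Form the Lagrangian:
  L(x, lambda) = (1/2) x^T Q x + c^T x + lambda^T (A x - b)
Stationarity (grad_x L = 0): Q x + c + A^T lambda = 0.
Primal feasibility: A x = b.

This gives the KKT block system:
  [ Q   A^T ] [ x     ]   [-c ]
  [ A    0  ] [ lambda ] = [ b ]

Solving the linear system:
  x*      = (0.34, 0.22)
  lambda* = (0.3)
  f(x*)   = -0.71

x* = (0.34, 0.22), lambda* = (0.3)


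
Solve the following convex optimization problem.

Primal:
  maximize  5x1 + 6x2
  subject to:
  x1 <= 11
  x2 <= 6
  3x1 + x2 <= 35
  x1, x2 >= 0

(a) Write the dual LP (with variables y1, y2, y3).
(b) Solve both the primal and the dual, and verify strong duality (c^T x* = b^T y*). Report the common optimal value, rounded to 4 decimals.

The standard primal-dual pair for 'max c^T x s.t. A x <= b, x >= 0' is:
  Dual:  min b^T y  s.t.  A^T y >= c,  y >= 0.

So the dual LP is:
  minimize  11y1 + 6y2 + 35y3
  subject to:
    y1 + 3y3 >= 5
    y2 + y3 >= 6
    y1, y2, y3 >= 0

Solving the primal: x* = (9.6667, 6).
  primal value c^T x* = 84.3333.
Solving the dual: y* = (0, 4.3333, 1.6667).
  dual value b^T y* = 84.3333.
Strong duality: c^T x* = b^T y*. Confirmed.

84.3333


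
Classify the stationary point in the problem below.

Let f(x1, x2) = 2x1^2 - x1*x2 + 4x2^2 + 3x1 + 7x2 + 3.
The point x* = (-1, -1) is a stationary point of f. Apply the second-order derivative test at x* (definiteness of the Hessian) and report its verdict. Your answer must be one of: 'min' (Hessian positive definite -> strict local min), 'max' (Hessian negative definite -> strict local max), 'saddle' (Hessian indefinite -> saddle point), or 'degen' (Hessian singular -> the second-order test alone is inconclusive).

Compute the Hessian H = grad^2 f:
  H = [[4, -1], [-1, 8]]
Verify stationarity: grad f(x*) = H x* + g = (0, 0).
Eigenvalues of H: 3.7639, 8.2361.
Both eigenvalues > 0, so H is positive definite -> x* is a strict local min.

min


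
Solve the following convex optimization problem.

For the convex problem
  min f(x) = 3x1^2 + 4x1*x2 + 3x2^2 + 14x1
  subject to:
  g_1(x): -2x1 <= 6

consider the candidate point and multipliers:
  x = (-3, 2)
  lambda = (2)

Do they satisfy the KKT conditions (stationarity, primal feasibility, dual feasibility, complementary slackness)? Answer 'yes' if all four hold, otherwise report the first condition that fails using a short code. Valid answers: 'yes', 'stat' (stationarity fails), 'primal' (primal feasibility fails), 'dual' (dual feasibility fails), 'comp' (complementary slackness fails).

Gradient of f: grad f(x) = Q x + c = (4, 0)
Constraint values g_i(x) = a_i^T x - b_i:
  g_1((-3, 2)) = 0
Stationarity residual: grad f(x) + sum_i lambda_i a_i = (0, 0)
  -> stationarity OK
Primal feasibility (all g_i <= 0): OK
Dual feasibility (all lambda_i >= 0): OK
Complementary slackness (lambda_i * g_i(x) = 0 for all i): OK

Verdict: yes, KKT holds.

yes


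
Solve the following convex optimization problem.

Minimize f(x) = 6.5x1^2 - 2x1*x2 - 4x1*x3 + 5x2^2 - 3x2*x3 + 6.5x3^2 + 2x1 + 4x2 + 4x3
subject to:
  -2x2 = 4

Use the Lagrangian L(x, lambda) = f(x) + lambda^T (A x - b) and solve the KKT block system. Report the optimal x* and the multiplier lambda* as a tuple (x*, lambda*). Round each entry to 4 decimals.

Form the Lagrangian:
  L(x, lambda) = (1/2) x^T Q x + c^T x + lambda^T (A x - b)
Stationarity (grad_x L = 0): Q x + c + A^T lambda = 0.
Primal feasibility: A x = b.

This gives the KKT block system:
  [ Q   A^T ] [ x     ]   [-c ]
  [ A    0  ] [ lambda ] = [ b ]

Solving the linear system:
  x*      = (-0.7712, -2, -1.0065)
  lambda* = (-5.719)
  f(x*)   = 4.6536

x* = (-0.7712, -2, -1.0065), lambda* = (-5.719)


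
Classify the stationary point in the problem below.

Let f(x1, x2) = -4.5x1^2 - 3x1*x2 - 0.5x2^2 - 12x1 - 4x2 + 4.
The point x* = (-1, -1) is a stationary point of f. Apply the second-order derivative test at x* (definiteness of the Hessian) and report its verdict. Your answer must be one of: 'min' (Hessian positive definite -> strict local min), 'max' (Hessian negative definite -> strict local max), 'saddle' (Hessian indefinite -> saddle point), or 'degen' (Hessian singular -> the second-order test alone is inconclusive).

Compute the Hessian H = grad^2 f:
  H = [[-9, -3], [-3, -1]]
Verify stationarity: grad f(x*) = H x* + g = (0, 0).
Eigenvalues of H: -10, 0.
H has a zero eigenvalue (singular; negative semidefinite but not definite), so H is neither positive definite, negative definite, nor indefinite. The second-order test alone is inconclusive -> degen.
(Indeed, f is constant along the null direction of H through x*, so x* is not a strict local extremum.)

degen


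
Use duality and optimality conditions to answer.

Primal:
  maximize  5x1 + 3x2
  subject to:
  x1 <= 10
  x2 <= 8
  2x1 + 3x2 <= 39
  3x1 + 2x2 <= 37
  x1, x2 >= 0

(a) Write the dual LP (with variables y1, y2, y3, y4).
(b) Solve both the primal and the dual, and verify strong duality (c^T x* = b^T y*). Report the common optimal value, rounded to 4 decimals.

The standard primal-dual pair for 'max c^T x s.t. A x <= b, x >= 0' is:
  Dual:  min b^T y  s.t.  A^T y >= c,  y >= 0.

So the dual LP is:
  minimize  10y1 + 8y2 + 39y3 + 37y4
  subject to:
    y1 + 2y3 + 3y4 >= 5
    y2 + 3y3 + 2y4 >= 3
    y1, y2, y3, y4 >= 0

Solving the primal: x* = (10, 3.5).
  primal value c^T x* = 60.5.
Solving the dual: y* = (0.5, 0, 0, 1.5).
  dual value b^T y* = 60.5.
Strong duality: c^T x* = b^T y*. Confirmed.

60.5


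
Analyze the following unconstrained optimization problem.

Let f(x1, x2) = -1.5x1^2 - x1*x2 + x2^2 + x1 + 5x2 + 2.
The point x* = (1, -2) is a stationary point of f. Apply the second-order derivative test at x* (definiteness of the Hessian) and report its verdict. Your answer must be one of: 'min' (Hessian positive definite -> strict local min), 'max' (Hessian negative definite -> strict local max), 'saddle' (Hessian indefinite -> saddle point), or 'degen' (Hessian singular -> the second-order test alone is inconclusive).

Compute the Hessian H = grad^2 f:
  H = [[-3, -1], [-1, 2]]
Verify stationarity: grad f(x*) = H x* + g = (0, 0).
Eigenvalues of H: -3.1926, 2.1926.
Eigenvalues have mixed signs, so H is indefinite -> x* is a saddle point.

saddle


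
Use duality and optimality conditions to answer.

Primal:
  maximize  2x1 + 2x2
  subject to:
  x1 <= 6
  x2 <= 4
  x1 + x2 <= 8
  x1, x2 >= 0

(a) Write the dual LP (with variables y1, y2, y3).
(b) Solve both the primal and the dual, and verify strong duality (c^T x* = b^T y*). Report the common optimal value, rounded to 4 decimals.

The standard primal-dual pair for 'max c^T x s.t. A x <= b, x >= 0' is:
  Dual:  min b^T y  s.t.  A^T y >= c,  y >= 0.

So the dual LP is:
  minimize  6y1 + 4y2 + 8y3
  subject to:
    y1 + y3 >= 2
    y2 + y3 >= 2
    y1, y2, y3 >= 0

Solving the primal: x* = (4, 4).
  primal value c^T x* = 16.
Solving the dual: y* = (0, 0, 2).
  dual value b^T y* = 16.
Strong duality: c^T x* = b^T y*. Confirmed.

16


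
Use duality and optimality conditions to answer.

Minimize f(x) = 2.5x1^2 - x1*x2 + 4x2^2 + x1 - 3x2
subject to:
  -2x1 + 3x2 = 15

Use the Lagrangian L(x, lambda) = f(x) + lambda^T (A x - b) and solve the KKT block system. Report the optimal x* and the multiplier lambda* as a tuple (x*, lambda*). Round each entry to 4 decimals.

Form the Lagrangian:
  L(x, lambda) = (1/2) x^T Q x + c^T x + lambda^T (A x - b)
Stationarity (grad_x L = 0): Q x + c + A^T lambda = 0.
Primal feasibility: A x = b.

This gives the KKT block system:
  [ Q   A^T ] [ x     ]   [-c ]
  [ A    0  ] [ lambda ] = [ b ]

Solving the linear system:
  x*      = (-2.8615, 3.0923)
  lambda* = (-8.2)
  f(x*)   = 55.4308

x* = (-2.8615, 3.0923), lambda* = (-8.2)


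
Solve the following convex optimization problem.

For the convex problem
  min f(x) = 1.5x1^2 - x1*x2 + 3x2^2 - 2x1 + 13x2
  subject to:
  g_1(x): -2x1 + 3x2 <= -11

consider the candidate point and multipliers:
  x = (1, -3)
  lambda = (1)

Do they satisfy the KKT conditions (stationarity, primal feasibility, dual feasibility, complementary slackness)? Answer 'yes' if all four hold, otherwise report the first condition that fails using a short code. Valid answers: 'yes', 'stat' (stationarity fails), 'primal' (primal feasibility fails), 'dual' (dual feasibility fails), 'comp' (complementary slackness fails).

Gradient of f: grad f(x) = Q x + c = (4, -6)
Constraint values g_i(x) = a_i^T x - b_i:
  g_1((1, -3)) = 0
Stationarity residual: grad f(x) + sum_i lambda_i a_i = (2, -3)
  -> stationarity FAILS
Primal feasibility (all g_i <= 0): OK
Dual feasibility (all lambda_i >= 0): OK
Complementary slackness (lambda_i * g_i(x) = 0 for all i): OK

Verdict: the first failing condition is stationarity -> stat.

stat


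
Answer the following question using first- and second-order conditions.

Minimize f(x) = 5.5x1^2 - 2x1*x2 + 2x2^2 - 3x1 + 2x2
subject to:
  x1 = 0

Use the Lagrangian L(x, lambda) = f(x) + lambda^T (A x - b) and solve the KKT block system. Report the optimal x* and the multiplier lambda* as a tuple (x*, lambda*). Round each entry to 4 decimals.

Form the Lagrangian:
  L(x, lambda) = (1/2) x^T Q x + c^T x + lambda^T (A x - b)
Stationarity (grad_x L = 0): Q x + c + A^T lambda = 0.
Primal feasibility: A x = b.

This gives the KKT block system:
  [ Q   A^T ] [ x     ]   [-c ]
  [ A    0  ] [ lambda ] = [ b ]

Solving the linear system:
  x*      = (0, -0.5)
  lambda* = (2)
  f(x*)   = -0.5

x* = (0, -0.5), lambda* = (2)


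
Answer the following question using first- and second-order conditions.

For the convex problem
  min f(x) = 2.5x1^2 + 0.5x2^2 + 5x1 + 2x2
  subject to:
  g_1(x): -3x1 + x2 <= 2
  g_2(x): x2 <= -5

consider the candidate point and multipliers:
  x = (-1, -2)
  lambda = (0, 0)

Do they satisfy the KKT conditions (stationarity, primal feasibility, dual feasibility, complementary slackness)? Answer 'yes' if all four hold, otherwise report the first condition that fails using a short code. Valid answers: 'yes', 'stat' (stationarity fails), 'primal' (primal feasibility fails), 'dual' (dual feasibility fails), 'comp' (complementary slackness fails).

Gradient of f: grad f(x) = Q x + c = (0, 0)
Constraint values g_i(x) = a_i^T x - b_i:
  g_1((-1, -2)) = -1
  g_2((-1, -2)) = 3
Stationarity residual: grad f(x) + sum_i lambda_i a_i = (0, 0)
  -> stationarity OK
Primal feasibility (all g_i <= 0): FAILS
Dual feasibility (all lambda_i >= 0): OK
Complementary slackness (lambda_i * g_i(x) = 0 for all i): OK

Verdict: the first failing condition is primal_feasibility -> primal.

primal


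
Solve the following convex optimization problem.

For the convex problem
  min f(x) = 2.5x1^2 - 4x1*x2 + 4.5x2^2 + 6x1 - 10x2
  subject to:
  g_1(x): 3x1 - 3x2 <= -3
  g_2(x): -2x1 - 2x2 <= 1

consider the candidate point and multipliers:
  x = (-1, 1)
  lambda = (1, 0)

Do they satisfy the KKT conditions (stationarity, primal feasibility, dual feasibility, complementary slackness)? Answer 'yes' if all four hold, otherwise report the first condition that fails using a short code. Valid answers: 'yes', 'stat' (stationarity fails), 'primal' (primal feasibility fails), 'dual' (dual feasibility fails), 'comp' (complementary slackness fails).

Gradient of f: grad f(x) = Q x + c = (-3, 3)
Constraint values g_i(x) = a_i^T x - b_i:
  g_1((-1, 1)) = -3
  g_2((-1, 1)) = -1
Stationarity residual: grad f(x) + sum_i lambda_i a_i = (0, 0)
  -> stationarity OK
Primal feasibility (all g_i <= 0): OK
Dual feasibility (all lambda_i >= 0): OK
Complementary slackness (lambda_i * g_i(x) = 0 for all i): FAILS

Verdict: the first failing condition is complementary_slackness -> comp.

comp


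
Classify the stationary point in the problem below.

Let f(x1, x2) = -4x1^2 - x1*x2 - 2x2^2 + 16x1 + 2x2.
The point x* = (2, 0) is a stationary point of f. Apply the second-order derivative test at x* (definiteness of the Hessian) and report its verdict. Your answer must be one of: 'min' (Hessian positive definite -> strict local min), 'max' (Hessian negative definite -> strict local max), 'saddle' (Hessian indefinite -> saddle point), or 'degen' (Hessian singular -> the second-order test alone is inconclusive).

Compute the Hessian H = grad^2 f:
  H = [[-8, -1], [-1, -4]]
Verify stationarity: grad f(x*) = H x* + g = (0, 0).
Eigenvalues of H: -8.2361, -3.7639.
Both eigenvalues < 0, so H is negative definite -> x* is a strict local max.

max


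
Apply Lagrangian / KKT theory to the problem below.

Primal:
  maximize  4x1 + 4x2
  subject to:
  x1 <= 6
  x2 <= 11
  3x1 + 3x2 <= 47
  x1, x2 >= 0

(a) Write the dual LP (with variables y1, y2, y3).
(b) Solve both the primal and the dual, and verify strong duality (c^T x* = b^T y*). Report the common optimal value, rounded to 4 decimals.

The standard primal-dual pair for 'max c^T x s.t. A x <= b, x >= 0' is:
  Dual:  min b^T y  s.t.  A^T y >= c,  y >= 0.

So the dual LP is:
  minimize  6y1 + 11y2 + 47y3
  subject to:
    y1 + 3y3 >= 4
    y2 + 3y3 >= 4
    y1, y2, y3 >= 0

Solving the primal: x* = (4.6667, 11).
  primal value c^T x* = 62.6667.
Solving the dual: y* = (0, 0, 1.3333).
  dual value b^T y* = 62.6667.
Strong duality: c^T x* = b^T y*. Confirmed.

62.6667


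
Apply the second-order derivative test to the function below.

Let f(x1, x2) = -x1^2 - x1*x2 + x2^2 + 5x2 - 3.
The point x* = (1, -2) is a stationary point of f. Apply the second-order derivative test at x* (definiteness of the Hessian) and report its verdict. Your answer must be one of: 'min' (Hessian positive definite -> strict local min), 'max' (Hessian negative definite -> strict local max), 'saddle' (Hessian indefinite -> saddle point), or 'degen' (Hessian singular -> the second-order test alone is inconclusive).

Compute the Hessian H = grad^2 f:
  H = [[-2, -1], [-1, 2]]
Verify stationarity: grad f(x*) = H x* + g = (0, 0).
Eigenvalues of H: -2.2361, 2.2361.
Eigenvalues have mixed signs, so H is indefinite -> x* is a saddle point.

saddle


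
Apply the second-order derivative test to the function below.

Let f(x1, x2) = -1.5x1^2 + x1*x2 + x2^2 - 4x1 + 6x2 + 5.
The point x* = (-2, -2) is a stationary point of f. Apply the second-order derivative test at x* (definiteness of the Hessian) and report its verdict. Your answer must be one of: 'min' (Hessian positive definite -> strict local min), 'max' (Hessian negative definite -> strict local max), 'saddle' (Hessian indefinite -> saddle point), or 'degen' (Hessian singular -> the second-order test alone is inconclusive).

Compute the Hessian H = grad^2 f:
  H = [[-3, 1], [1, 2]]
Verify stationarity: grad f(x*) = H x* + g = (0, 0).
Eigenvalues of H: -3.1926, 2.1926.
Eigenvalues have mixed signs, so H is indefinite -> x* is a saddle point.

saddle


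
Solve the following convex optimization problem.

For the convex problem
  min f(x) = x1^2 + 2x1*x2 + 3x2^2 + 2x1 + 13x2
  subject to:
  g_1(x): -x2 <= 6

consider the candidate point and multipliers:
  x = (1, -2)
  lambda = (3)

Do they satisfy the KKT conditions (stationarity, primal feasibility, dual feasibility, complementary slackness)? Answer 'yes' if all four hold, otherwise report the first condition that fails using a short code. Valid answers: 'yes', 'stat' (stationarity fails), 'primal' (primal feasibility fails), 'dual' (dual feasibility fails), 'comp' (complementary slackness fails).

Gradient of f: grad f(x) = Q x + c = (0, 3)
Constraint values g_i(x) = a_i^T x - b_i:
  g_1((1, -2)) = -4
Stationarity residual: grad f(x) + sum_i lambda_i a_i = (0, 0)
  -> stationarity OK
Primal feasibility (all g_i <= 0): OK
Dual feasibility (all lambda_i >= 0): OK
Complementary slackness (lambda_i * g_i(x) = 0 for all i): FAILS

Verdict: the first failing condition is complementary_slackness -> comp.

comp


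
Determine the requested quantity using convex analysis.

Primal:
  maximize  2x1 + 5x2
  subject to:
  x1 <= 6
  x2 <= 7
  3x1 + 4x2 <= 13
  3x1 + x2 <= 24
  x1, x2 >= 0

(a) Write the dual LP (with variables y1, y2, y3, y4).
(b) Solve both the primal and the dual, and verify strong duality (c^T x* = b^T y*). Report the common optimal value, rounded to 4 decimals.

The standard primal-dual pair for 'max c^T x s.t. A x <= b, x >= 0' is:
  Dual:  min b^T y  s.t.  A^T y >= c,  y >= 0.

So the dual LP is:
  minimize  6y1 + 7y2 + 13y3 + 24y4
  subject to:
    y1 + 3y3 + 3y4 >= 2
    y2 + 4y3 + y4 >= 5
    y1, y2, y3, y4 >= 0

Solving the primal: x* = (0, 3.25).
  primal value c^T x* = 16.25.
Solving the dual: y* = (0, 0, 1.25, 0).
  dual value b^T y* = 16.25.
Strong duality: c^T x* = b^T y*. Confirmed.

16.25


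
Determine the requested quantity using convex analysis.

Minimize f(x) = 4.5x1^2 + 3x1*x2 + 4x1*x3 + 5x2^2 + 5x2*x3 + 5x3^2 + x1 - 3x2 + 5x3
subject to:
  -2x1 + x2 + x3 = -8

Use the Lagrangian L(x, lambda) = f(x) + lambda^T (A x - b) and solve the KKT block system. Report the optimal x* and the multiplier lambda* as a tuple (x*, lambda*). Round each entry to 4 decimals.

Form the Lagrangian:
  L(x, lambda) = (1/2) x^T Q x + c^T x + lambda^T (A x - b)
Stationarity (grad_x L = 0): Q x + c + A^T lambda = 0.
Primal feasibility: A x = b.

This gives the KKT block system:
  [ Q   A^T ] [ x     ]   [-c ]
  [ A    0  ] [ lambda ] = [ b ]

Solving the linear system:
  x*      = (2.7561, -0.1682, -2.3195)
  lambda* = (8.0113)
  f(x*)   = 27.8771

x* = (2.7561, -0.1682, -2.3195), lambda* = (8.0113)


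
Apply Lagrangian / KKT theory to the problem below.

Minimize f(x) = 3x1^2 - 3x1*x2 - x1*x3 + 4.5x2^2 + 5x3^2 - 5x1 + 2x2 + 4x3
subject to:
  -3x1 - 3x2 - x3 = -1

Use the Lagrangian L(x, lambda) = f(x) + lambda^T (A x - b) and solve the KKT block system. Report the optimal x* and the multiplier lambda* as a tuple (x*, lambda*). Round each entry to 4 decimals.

Form the Lagrangian:
  L(x, lambda) = (1/2) x^T Q x + c^T x + lambda^T (A x - b)
Stationarity (grad_x L = 0): Q x + c + A^T lambda = 0.
Primal feasibility: A x = b.

This gives the KKT block system:
  [ Q   A^T ] [ x     ]   [-c ]
  [ A    0  ] [ lambda ] = [ b ]

Solving the linear system:
  x*      = (0.5766, -0.1201, -0.3694)
  lambda* = (-0.2703)
  f(x*)   = -2.4354

x* = (0.5766, -0.1201, -0.3694), lambda* = (-0.2703)


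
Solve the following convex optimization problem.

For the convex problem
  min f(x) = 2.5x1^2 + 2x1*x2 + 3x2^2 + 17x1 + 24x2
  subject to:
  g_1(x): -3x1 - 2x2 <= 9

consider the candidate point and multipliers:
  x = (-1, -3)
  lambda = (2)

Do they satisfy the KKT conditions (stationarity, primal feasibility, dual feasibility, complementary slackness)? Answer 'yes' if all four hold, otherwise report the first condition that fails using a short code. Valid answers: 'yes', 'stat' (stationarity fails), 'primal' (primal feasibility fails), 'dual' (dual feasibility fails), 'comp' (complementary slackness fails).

Gradient of f: grad f(x) = Q x + c = (6, 4)
Constraint values g_i(x) = a_i^T x - b_i:
  g_1((-1, -3)) = 0
Stationarity residual: grad f(x) + sum_i lambda_i a_i = (0, 0)
  -> stationarity OK
Primal feasibility (all g_i <= 0): OK
Dual feasibility (all lambda_i >= 0): OK
Complementary slackness (lambda_i * g_i(x) = 0 for all i): OK

Verdict: yes, KKT holds.

yes


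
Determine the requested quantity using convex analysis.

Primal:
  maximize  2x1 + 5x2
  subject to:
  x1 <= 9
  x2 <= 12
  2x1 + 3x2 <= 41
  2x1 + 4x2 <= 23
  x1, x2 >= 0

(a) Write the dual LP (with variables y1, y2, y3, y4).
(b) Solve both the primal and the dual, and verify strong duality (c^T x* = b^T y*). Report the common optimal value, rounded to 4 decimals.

The standard primal-dual pair for 'max c^T x s.t. A x <= b, x >= 0' is:
  Dual:  min b^T y  s.t.  A^T y >= c,  y >= 0.

So the dual LP is:
  minimize  9y1 + 12y2 + 41y3 + 23y4
  subject to:
    y1 + 2y3 + 2y4 >= 2
    y2 + 3y3 + 4y4 >= 5
    y1, y2, y3, y4 >= 0

Solving the primal: x* = (0, 5.75).
  primal value c^T x* = 28.75.
Solving the dual: y* = (0, 0, 0, 1.25).
  dual value b^T y* = 28.75.
Strong duality: c^T x* = b^T y*. Confirmed.

28.75


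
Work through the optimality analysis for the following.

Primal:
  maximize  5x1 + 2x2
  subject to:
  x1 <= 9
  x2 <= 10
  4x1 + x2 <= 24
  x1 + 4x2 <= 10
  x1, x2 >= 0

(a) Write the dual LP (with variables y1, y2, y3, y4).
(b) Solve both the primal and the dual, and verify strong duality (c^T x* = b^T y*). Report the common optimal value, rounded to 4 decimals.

The standard primal-dual pair for 'max c^T x s.t. A x <= b, x >= 0' is:
  Dual:  min b^T y  s.t.  A^T y >= c,  y >= 0.

So the dual LP is:
  minimize  9y1 + 10y2 + 24y3 + 10y4
  subject to:
    y1 + 4y3 + y4 >= 5
    y2 + y3 + 4y4 >= 2
    y1, y2, y3, y4 >= 0

Solving the primal: x* = (5.7333, 1.0667).
  primal value c^T x* = 30.8.
Solving the dual: y* = (0, 0, 1.2, 0.2).
  dual value b^T y* = 30.8.
Strong duality: c^T x* = b^T y*. Confirmed.

30.8
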